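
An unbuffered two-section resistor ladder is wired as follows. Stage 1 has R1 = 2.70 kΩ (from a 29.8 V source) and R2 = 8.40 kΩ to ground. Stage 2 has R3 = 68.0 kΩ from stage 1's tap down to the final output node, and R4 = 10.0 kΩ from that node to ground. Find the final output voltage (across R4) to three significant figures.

V_out ≈ 2.82 V

Stage 2 presents R3+R4 = 78.00 kΩ as a load on stage 1's tap.
Stage 1's lower leg becomes R2‖(R3+R4) = 7.583 kΩ, so V_mid = 29.8 × 7.583/10.28 = 21.98 V.
Stage 2 is itself unloaded: V_out = V_mid × R4/(R3+R4) = 21.98 × 10.0/78.00 = 2.82 V.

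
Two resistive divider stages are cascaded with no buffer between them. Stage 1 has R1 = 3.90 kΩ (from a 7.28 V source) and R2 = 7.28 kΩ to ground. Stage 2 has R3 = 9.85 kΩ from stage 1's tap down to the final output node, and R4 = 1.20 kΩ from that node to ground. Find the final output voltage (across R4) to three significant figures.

V_out ≈ 0.419 V

Stage 2 presents R3+R4 = 11.05 kΩ as a load on stage 1's tap.
Stage 1's lower leg becomes R2‖(R3+R4) = 4.389 kΩ, so V_mid = 7.28 × 4.389/8.289 = 3.855 V.
Stage 2 is itself unloaded: V_out = V_mid × R4/(R3+R4) = 3.855 × 1.20/11.05 = 0.419 V.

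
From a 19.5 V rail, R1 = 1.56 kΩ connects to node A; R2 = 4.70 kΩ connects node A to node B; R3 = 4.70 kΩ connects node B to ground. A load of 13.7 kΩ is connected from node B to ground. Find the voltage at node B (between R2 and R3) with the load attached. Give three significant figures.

At node B, R3 is in parallel with the load: R3‖R_L = 3.499 kΩ.
Below node A the resistance is R2 + (R3‖R_L) = 8.199 kΩ, so V_A = 19.5 × 8.199/9.759 = 16.38 V.
Then V_B = V_A × (R3‖R_L)/(R2 + R3‖R_L) = 16.38 × 3.499/8.199 = 6.99 V.

V ≈ 6.99 V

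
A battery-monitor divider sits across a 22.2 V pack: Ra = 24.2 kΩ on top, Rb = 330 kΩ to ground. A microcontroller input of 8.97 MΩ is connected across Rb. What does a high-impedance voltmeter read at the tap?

The load sits in parallel with Rb: Rb‖R_L = (330 × 8970) / (330 + 8970) = 318.3 kΩ.
V_out = 22.2 × 318.3 / (24.2 + 318.3) = 22.2 × 318.3/342.5 = 20.6 V.

V_out ≈ 20.6 V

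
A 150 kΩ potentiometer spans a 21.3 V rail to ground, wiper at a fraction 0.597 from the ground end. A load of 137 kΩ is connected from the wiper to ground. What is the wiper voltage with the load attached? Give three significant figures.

V ≈ 10.1 V

The wiper splits the pot into (1−α)R = 60.45 kΩ above and αR = 89.55 kΩ below.
Lower section ‖ load = 54.15 kΩ.
V_wiper = 21.3 × 54.15/(60.45 + 54.15) = 10.1 V.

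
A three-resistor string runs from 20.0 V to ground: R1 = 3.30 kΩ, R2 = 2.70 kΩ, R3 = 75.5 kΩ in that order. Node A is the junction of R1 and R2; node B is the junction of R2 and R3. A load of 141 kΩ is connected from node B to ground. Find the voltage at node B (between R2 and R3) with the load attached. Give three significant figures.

V ≈ 17.8 V

At node B, R3 is in parallel with the load: R3‖R_L = 49.17 kΩ.
Below node A the resistance is R2 + (R3‖R_L) = 51.87 kΩ, so V_A = 20.0 × 51.87/55.17 = 18.80 V.
Then V_B = V_A × (R3‖R_L)/(R2 + R3‖R_L) = 18.80 × 49.17/51.87 = 17.8 V.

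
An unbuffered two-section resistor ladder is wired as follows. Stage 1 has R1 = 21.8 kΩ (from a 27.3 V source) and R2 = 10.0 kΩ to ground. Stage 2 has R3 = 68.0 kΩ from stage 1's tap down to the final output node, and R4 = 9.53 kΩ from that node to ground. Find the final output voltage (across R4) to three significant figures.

Stage 2 presents R3+R4 = 77.53 kΩ as a load on stage 1's tap.
Stage 1's lower leg becomes R2‖(R3+R4) = 8.858 kΩ, so V_mid = 27.3 × 8.858/30.66 = 7.887 V.
Stage 2 is itself unloaded: V_out = V_mid × R4/(R3+R4) = 7.887 × 9.53/77.53 = 0.970 V.

V_out ≈ 0.970 V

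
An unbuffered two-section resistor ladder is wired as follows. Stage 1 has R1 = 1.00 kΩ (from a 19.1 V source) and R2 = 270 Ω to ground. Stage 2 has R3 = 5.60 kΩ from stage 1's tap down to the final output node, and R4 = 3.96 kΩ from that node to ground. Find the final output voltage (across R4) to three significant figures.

Stage 2 presents R3+R4 = 9560 Ω as a load on stage 1's tap.
Stage 1's lower leg becomes R2‖(R3+R4) = 262.6 Ω, so V_mid = 19.1 × 262.6/1263 = 3.972 V.
Stage 2 is itself unloaded: V_out = V_mid × R4/(R3+R4) = 3.972 × 3960/9560 = 1.65 V.

V_out ≈ 1.65 V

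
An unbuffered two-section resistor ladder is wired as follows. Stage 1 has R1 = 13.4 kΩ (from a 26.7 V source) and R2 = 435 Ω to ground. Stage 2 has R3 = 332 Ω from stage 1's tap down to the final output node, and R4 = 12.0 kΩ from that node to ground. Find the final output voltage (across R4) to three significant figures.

Stage 2 presents R3+R4 = 12330 Ω as a load on stage 1's tap.
Stage 1's lower leg becomes R2‖(R3+R4) = 420.2 Ω, so V_mid = 26.7 × 420.2/13820 = 0.8118 V.
Stage 2 is itself unloaded: V_out = V_mid × R4/(R3+R4) = 0.8118 × 12000/12330 = 0.790 V.

V_out ≈ 0.790 V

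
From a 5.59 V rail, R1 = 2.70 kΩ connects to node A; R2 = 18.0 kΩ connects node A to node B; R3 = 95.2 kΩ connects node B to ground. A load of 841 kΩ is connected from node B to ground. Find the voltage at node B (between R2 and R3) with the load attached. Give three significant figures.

V ≈ 4.50 V

At node B, R3 is in parallel with the load: R3‖R_L = 85.52 kΩ.
Below node A the resistance is R2 + (R3‖R_L) = 103.5 kΩ, so V_A = 5.59 × 103.5/106.2 = 5.448 V.
Then V_B = V_A × (R3‖R_L)/(R2 + R3‖R_L) = 5.448 × 85.52/103.5 = 4.50 V.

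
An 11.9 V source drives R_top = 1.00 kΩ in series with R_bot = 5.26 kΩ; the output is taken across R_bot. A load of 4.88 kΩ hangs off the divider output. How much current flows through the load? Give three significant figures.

R_bot‖R_L = 2.531 kΩ; V_out = 11.9 × 2.531/3.531 = 8.530 V.
I_L = V_out / R_L = 8.530 / 4.88 kΩ = 1.75 mA.

I_L ≈ 1.75 mA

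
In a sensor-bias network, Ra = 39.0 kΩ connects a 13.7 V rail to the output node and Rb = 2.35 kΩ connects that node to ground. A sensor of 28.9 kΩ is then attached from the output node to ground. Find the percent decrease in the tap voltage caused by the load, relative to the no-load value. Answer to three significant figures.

The divider's output (Thévenin) resistance is Ra‖Rb = 2.216 kΩ.
Fractional drop under load = R_th/(R_th + R_L) = 2.216 / (2.216 + 28.9) = 0.07123.
So the output falls by 7.12 %.

7.12 %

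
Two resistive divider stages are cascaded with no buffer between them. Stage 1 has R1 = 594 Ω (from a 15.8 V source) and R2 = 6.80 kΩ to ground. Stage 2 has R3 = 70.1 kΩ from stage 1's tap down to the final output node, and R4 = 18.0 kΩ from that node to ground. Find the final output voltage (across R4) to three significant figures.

Stage 2 presents R3+R4 = 88100 Ω as a load on stage 1's tap.
Stage 1's lower leg becomes R2‖(R3+R4) = 6313 Ω, so V_mid = 15.8 × 6313/6907 = 14.44 V.
Stage 2 is itself unloaded: V_out = V_mid × R4/(R3+R4) = 14.44 × 18000/88100 = 2.95 V.

V_out ≈ 2.95 V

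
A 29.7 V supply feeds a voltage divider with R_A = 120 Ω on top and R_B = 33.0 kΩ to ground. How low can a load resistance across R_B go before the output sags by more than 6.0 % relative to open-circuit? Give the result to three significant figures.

R_L(min) ≈ 1.87 kΩ

Output resistance R_th = R_A‖R_B = (120 × 33000)/33120 = 119.6 Ω.
The fractional drop is R_th/(R_th + R_L); requiring this ≤ 0.0600 gives R_L ≥ R_th(1/0.0600 − 1) = 119.6 × 15.67 = 1.87 kΩ.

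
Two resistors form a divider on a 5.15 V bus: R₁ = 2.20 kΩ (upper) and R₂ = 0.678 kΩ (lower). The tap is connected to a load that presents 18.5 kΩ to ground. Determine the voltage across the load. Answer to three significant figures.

V_out ≈ 1.18 V

The load sits in parallel with R₂: R₂‖R_L = (678 × 18500) / (678 + 18500) = 654.0 Ω.
V_out = 5.15 × 654.0 / (2200 + 654.0) = 5.15 × 654.0/2854 = 1.18 V.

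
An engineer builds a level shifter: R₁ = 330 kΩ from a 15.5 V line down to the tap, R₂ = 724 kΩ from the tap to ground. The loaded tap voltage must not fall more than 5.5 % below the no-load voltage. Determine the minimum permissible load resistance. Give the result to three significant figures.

Output resistance R_th = R₁‖R₂ = (330 × 724)/1054 = 226.7 kΩ.
The fractional drop is R_th/(R_th + R_L); requiring this ≤ 0.0550 gives R_L ≥ R_th(1/0.0550 − 1) = 226.7 × 17.18 = 3.89 MΩ.

R_L(min) ≈ 3.89 MΩ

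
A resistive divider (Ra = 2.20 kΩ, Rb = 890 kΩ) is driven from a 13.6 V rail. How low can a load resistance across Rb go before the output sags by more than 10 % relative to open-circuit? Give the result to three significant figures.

R_L(min) ≈ 19.8 kΩ

Output resistance R_th = Ra‖Rb = (2.20 × 890)/892.2 = 2.195 kΩ.
The fractional drop is R_th/(R_th + R_L); requiring this ≤ 0.100 gives R_L ≥ R_th(1/0.100 − 1) = 2.195 × 9.000 = 19.8 kΩ.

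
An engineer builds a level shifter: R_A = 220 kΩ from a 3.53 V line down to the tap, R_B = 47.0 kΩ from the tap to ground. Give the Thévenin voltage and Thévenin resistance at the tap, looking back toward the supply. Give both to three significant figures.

V_th is the open-circuit tap voltage: 3.53 × 47.0/(220 + 47.0) = 0.621 V.
With the supply zeroed, R_A and R_B appear in parallel from the tap: R_th = R_A‖R_B = (220 × 47.0)/267.0 = 38.7 kΩ.

V_th = 0.621 V, R_th = 38.7 kΩ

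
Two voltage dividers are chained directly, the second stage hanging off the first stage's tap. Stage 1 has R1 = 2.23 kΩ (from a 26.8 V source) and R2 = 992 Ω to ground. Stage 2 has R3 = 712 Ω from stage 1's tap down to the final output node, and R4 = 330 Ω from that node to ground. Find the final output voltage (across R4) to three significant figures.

V_out ≈ 1.58 V

Stage 2 presents R3+R4 = 1042 Ω as a load on stage 1's tap.
Stage 1's lower leg becomes R2‖(R3+R4) = 508.2 Ω, so V_mid = 26.8 × 508.2/2738 = 4.974 V.
Stage 2 is itself unloaded: V_out = V_mid × R4/(R3+R4) = 4.974 × 330/1042 = 1.58 V.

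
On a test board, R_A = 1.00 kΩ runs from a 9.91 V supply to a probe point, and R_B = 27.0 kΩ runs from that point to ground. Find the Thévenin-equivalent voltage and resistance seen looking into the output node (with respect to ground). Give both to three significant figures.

V_th = 9.56 V, R_th = 964 Ω

V_th is the open-circuit tap voltage: 9.91 × 27.0/(1.00 + 27.0) = 9.56 V.
With the supply zeroed, R_A and R_B appear in parallel from the tap: R_th = R_A‖R_B = (1.00 × 27.0)/28.00 = 964 Ω.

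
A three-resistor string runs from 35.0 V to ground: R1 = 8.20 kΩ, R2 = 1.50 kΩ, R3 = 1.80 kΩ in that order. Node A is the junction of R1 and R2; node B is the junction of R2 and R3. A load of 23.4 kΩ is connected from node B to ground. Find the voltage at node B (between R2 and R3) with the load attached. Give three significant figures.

At node B, R3 is in parallel with the load: R3‖R_L = 1.671 kΩ.
Below node A the resistance is R2 + (R3‖R_L) = 3.171 kΩ, so V_A = 35.0 × 3.171/11.37 = 9.761 V.
Then V_B = V_A × (R3‖R_L)/(R2 + R3‖R_L) = 9.761 × 1.671/3.171 = 5.14 V.

V ≈ 5.14 V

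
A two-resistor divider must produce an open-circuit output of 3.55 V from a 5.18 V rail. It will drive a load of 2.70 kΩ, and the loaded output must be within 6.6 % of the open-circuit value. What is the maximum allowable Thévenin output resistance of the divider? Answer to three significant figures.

R_th ≤ 191 Ω

Loading drop = R_th/(R_th + R_L) ≤ 0.0660, so R_th ≤ R_L · ε/(1−ε) = 2.70 kΩ × 0.0660/0.9340 = 191 Ω.
(Any R1, R2 with R2/(R1+R2) = 0.685 and R1‖R2 ≤ 191 Ω will meet the spec.)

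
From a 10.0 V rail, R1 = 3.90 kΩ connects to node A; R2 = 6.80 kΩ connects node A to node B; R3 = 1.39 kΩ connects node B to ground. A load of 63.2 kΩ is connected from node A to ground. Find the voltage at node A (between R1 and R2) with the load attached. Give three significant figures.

Below node A the series string R2+R3 = 8.190 kΩ sits in parallel with the 63.2 kΩ load: 7.250 kΩ.
V_A = 10.0 × 7.250/(3.90 + 7.250) = 6.50 V.

V ≈ 6.50 V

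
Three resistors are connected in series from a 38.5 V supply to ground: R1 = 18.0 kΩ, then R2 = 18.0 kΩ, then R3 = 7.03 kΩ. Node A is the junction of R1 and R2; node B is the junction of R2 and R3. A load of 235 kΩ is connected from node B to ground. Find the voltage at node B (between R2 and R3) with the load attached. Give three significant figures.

V ≈ 6.14 V

At node B, R3 is in parallel with the load: R3‖R_L = 6.826 kΩ.
Below node A the resistance is R2 + (R3‖R_L) = 24.83 kΩ, so V_A = 38.5 × 24.83/42.83 = 22.32 V.
Then V_B = V_A × (R3‖R_L)/(R2 + R3‖R_L) = 22.32 × 6.826/24.83 = 6.14 V.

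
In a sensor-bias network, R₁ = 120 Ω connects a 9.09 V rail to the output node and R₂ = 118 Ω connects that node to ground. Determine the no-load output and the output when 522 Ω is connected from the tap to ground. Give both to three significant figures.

Open-circuit: V = 9.09 × 118/(120 + 118) = 4.51 V.
With the load, R₂ becomes R₂‖R_L = 96.24 Ω, so V = 9.09 × 96.24/216.2 = 4.05 V.

Unloaded: 4.51 V; loaded: 4.05 V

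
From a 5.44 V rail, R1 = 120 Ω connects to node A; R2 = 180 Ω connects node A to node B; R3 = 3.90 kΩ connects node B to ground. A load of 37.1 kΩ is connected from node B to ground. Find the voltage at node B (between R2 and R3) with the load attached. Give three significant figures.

At node B, R3 is in parallel with the load: R3‖R_L = 3529 Ω.
Below node A the resistance is R2 + (R3‖R_L) = 3709 Ω, so V_A = 5.44 × 3709/3829 = 5.270 V.
Then V_B = V_A × (R3‖R_L)/(R2 + R3‖R_L) = 5.270 × 3529/3709 = 5.01 V.

V ≈ 5.01 V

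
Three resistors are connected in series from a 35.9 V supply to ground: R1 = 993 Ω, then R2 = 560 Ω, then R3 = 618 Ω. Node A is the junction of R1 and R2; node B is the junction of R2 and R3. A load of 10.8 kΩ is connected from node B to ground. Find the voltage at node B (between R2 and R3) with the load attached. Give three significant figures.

V ≈ 9.82 V

At node B, R3 is in parallel with the load: R3‖R_L = 584.6 Ω.
Below node A the resistance is R2 + (R3‖R_L) = 1145 Ω, so V_A = 35.9 × 1145/2138 = 19.22 V.
Then V_B = V_A × (R3‖R_L)/(R2 + R3‖R_L) = 19.22 × 584.6/1145 = 9.82 V.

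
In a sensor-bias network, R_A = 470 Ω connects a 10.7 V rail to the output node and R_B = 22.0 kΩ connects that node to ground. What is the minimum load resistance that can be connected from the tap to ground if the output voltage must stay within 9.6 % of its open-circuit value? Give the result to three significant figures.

Output resistance R_th = R_A‖R_B = (470 × 22000)/22470 = 460.2 Ω.
The fractional drop is R_th/(R_th + R_L); requiring this ≤ 0.0960 gives R_L ≥ R_th(1/0.0960 − 1) = 460.2 × 9.417 = 4.33 kΩ.

R_L(min) ≈ 4.33 kΩ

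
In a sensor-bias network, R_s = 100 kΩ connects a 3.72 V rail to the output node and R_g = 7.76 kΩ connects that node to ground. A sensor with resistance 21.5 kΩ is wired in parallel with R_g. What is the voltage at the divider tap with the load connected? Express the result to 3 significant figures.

V_out ≈ 0.201 V

The load sits in parallel with R_g: R_g‖R_L = (7.76 × 21.5) / (7.76 + 21.5) = 5.702 kΩ.
V_out = 3.72 × 5.702 / (100 + 5.702) = 3.72 × 5.702/105.7 = 0.201 V.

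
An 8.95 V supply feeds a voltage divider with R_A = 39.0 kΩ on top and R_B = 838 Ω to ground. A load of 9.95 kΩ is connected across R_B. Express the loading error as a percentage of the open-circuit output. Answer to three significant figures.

7.62 %

The divider's output (Thévenin) resistance is R_A‖R_B = 820.4 Ω.
Fractional drop under load = R_th/(R_th + R_L) = 820.4 / (820.4 + 9950) = 0.07617.
So the output falls by 7.62 %.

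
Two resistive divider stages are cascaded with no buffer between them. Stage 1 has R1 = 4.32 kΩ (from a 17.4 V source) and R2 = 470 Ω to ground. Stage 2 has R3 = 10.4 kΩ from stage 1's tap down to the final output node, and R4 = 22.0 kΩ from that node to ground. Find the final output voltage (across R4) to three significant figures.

V_out ≈ 1.14 V

Stage 2 presents R3+R4 = 32400 Ω as a load on stage 1's tap.
Stage 1's lower leg becomes R2‖(R3+R4) = 463.3 Ω, so V_mid = 17.4 × 463.3/4783 = 1.685 V.
Stage 2 is itself unloaded: V_out = V_mid × R4/(R3+R4) = 1.685 × 22000/32400 = 1.14 V.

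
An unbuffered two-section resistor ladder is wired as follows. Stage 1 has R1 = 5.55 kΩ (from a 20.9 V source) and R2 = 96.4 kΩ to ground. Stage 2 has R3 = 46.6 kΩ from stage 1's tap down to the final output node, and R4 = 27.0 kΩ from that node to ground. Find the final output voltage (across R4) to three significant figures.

Stage 2 presents R3+R4 = 73.60 kΩ as a load on stage 1's tap.
Stage 1's lower leg becomes R2‖(R3+R4) = 41.74 kΩ, so V_mid = 20.9 × 41.74/47.29 = 18.45 V.
Stage 2 is itself unloaded: V_out = V_mid × R4/(R3+R4) = 18.45 × 27.0/73.60 = 6.77 V.

V_out ≈ 6.77 V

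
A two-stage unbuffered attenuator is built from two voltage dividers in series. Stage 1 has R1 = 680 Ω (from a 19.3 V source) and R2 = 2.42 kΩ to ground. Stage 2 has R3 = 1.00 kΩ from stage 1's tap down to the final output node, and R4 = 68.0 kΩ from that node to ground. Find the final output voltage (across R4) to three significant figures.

Stage 2 presents R3+R4 = 69000 Ω as a load on stage 1's tap.
Stage 1's lower leg becomes R2‖(R3+R4) = 2338 Ω, so V_mid = 19.3 × 2338/3018 = 14.95 V.
Stage 2 is itself unloaded: V_out = V_mid × R4/(R3+R4) = 14.95 × 68000/69000 = 14.7 V.

V_out ≈ 14.7 V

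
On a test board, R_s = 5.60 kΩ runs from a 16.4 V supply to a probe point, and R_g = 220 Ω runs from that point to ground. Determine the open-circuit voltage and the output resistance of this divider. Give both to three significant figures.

V_th is the open-circuit tap voltage: 16.4 × 220/(5600 + 220) = 0.620 V.
With the supply zeroed, R_s and R_g appear in parallel from the tap: R_th = R_s‖R_g = (5600 × 220)/5820 = 212 Ω.

V_th = 0.620 V, R_th = 212 Ω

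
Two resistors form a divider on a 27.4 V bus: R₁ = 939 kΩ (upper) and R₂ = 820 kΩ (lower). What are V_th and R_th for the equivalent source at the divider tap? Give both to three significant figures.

V_th = 12.8 V, R_th = 438 kΩ

V_th is the open-circuit tap voltage: 27.4 × 820/(939 + 820) = 12.8 V.
With the supply zeroed, R₁ and R₂ appear in parallel from the tap: R_th = R₁‖R₂ = (939 × 820)/1759 = 438 kΩ.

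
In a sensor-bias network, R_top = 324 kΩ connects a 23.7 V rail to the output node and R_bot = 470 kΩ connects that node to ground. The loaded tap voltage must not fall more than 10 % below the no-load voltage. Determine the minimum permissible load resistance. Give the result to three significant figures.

Output resistance R_th = R_top‖R_bot = (324 × 470)/794.0 = 191.8 kΩ.
The fractional drop is R_th/(R_th + R_L); requiring this ≤ 0.100 gives R_L ≥ R_th(1/0.100 − 1) = 191.8 × 9.000 = 1.73 MΩ.

R_L(min) ≈ 1.73 MΩ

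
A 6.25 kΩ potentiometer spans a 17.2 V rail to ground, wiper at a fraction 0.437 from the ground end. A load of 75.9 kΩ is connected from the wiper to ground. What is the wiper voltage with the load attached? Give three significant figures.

The wiper splits the pot into (1−α)R = 3.519 kΩ above and αR = 2.731 kΩ below.
Lower section ‖ load = 2.636 kΩ.
V_wiper = 17.2 × 2.636/(3.519 + 2.636) = 7.37 V.

V ≈ 7.37 V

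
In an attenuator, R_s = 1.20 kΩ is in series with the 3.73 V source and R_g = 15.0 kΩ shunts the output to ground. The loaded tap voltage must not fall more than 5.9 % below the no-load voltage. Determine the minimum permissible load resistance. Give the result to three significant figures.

Output resistance R_th = R_s‖R_g = (1.20 × 15.0)/16.20 = 1.111 kΩ.
The fractional drop is R_th/(R_th + R_L); requiring this ≤ 0.0590 gives R_L ≥ R_th(1/0.0590 − 1) = 1.111 × 15.95 = 17.7 kΩ.

R_L(min) ≈ 17.7 kΩ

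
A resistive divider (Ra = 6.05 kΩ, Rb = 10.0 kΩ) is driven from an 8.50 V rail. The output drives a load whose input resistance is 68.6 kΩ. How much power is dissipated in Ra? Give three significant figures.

P ≈ 2.00 mW

Total resistance from the source is Ra + (Rb‖R_L) = 14.78 kΩ, so I = 8.50/14.78 kΩ = 0.5752 mA.
P = I²·Ra = (0.5752 mA)² × 6.05 kΩ = 2.00 mW.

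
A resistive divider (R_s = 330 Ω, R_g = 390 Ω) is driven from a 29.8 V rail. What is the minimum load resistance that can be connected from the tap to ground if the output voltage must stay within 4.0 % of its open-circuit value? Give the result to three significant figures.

R_L(min) ≈ 4.29 kΩ

Output resistance R_th = R_s‖R_g = (330 × 390)/720.0 = 178.8 Ω.
The fractional drop is R_th/(R_th + R_L); requiring this ≤ 0.0400 gives R_L ≥ R_th(1/0.0400 − 1) = 178.8 × 24.00 = 4.29 kΩ.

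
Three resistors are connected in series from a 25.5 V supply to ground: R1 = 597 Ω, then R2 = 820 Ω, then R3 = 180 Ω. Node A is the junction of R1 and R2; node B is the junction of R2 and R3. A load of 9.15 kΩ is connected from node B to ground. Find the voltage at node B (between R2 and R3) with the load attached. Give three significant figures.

V ≈ 2.82 V

At node B, R3 is in parallel with the load: R3‖R_L = 176.5 Ω.
Below node A the resistance is R2 + (R3‖R_L) = 996.5 Ω, so V_A = 25.5 × 996.5/1594 = 15.95 V.
Then V_B = V_A × (R3‖R_L)/(R2 + R3‖R_L) = 15.95 × 176.5/996.5 = 2.82 V.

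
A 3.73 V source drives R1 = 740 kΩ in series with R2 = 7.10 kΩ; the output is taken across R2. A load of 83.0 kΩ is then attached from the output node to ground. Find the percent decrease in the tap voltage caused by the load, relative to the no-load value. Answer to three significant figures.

The divider's output (Thévenin) resistance is R1‖R2 = 7.033 kΩ.
Fractional drop under load = R_th/(R_th + R_L) = 7.033 / (7.033 + 83.0) = 0.07811.
So the output falls by 7.81 %.

7.81 %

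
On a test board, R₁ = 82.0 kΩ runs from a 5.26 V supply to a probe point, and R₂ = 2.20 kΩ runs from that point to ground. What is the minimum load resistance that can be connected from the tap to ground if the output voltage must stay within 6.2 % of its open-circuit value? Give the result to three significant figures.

Output resistance R_th = R₁‖R₂ = (82.0 × 2.20)/84.20 = 2.143 kΩ.
The fractional drop is R_th/(R_th + R_L); requiring this ≤ 0.0620 gives R_L ≥ R_th(1/0.0620 − 1) = 2.143 × 15.13 = 32.4 kΩ.

R_L(min) ≈ 32.4 kΩ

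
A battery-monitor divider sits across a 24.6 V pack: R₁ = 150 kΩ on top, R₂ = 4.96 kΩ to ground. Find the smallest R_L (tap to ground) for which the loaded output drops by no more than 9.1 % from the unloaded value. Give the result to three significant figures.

Output resistance R_th = R₁‖R₂ = (150 × 4.96)/155.0 = 4.801 kΩ.
The fractional drop is R_th/(R_th + R_L); requiring this ≤ 0.0910 gives R_L ≥ R_th(1/0.0910 − 1) = 4.801 × 9.989 = 48.0 kΩ.

R_L(min) ≈ 48.0 kΩ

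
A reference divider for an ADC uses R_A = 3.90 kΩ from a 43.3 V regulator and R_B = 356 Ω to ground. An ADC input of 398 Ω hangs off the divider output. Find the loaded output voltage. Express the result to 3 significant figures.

V_out ≈ 1.99 V

The load sits in parallel with R_B: R_B‖R_L = (356 × 398) / (356 + 398) = 187.9 Ω.
V_out = 43.3 × 187.9 / (3900 + 187.9) = 43.3 × 187.9/4088 = 1.99 V.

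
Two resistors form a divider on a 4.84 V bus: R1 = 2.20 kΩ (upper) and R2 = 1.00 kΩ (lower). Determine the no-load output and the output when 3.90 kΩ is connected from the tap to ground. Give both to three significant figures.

Open-circuit: V = 4.84 × 1.00/(2.20 + 1.00) = 1.51 V.
With the load, R2 becomes R2‖R_L = 0.7959 kΩ, so V = 4.84 × 0.7959/2.996 = 1.29 V.

Unloaded: 1.51 V; loaded: 1.29 V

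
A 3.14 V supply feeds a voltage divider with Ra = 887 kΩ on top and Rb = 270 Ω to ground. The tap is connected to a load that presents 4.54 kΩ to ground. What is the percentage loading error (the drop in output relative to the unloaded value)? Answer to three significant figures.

5.61 %

The divider's output (Thévenin) resistance is Ra‖Rb = 269.9 Ω.
Fractional drop under load = R_th/(R_th + R_L) = 269.9 / (269.9 + 4540) = 0.05612.
So the output falls by 5.61 %.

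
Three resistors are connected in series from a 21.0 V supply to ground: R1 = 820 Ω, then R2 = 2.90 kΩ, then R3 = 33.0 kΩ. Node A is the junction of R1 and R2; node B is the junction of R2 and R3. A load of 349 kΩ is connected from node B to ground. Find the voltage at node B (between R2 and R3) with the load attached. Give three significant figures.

V ≈ 18.7 V

At node B, R3 is in parallel with the load: R3‖R_L = 30150 Ω.
Below node A the resistance is R2 + (R3‖R_L) = 33050 Ω, so V_A = 21.0 × 33050/33870 = 20.49 V.
Then V_B = V_A × (R3‖R_L)/(R2 + R3‖R_L) = 20.49 × 30150/33050 = 18.7 V.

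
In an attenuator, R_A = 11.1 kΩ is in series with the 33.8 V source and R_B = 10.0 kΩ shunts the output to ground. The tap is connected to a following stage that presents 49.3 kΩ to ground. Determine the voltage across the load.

V_out ≈ 14.5 V

The load sits in parallel with R_B: R_B‖R_L = (10.0 × 49.3) / (10.0 + 49.3) = 8.314 kΩ.
V_out = 33.8 × 8.314 / (11.1 + 8.314) = 33.8 × 8.314/19.41 = 14.5 V.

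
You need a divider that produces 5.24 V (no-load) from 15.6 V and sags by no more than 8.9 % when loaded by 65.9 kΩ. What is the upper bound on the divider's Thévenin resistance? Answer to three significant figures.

Loading drop = R_th/(R_th + R_L) ≤ 0.0890, so R_th ≤ R_L · ε/(1−ε) = 65.9 kΩ × 0.0890/0.9110 = 6.44 kΩ.
(Any R1, R2 with R2/(R1+R2) = 0.336 and R1‖R2 ≤ 6.44 kΩ will meet the spec.)

R_th ≤ 6.44 kΩ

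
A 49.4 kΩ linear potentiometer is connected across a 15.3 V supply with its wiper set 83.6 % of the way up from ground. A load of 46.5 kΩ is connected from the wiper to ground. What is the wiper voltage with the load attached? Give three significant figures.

V ≈ 11.2 V

The wiper splits the pot into (1−α)R = 8.102 kΩ above and αR = 41.30 kΩ below.
Lower section ‖ load = 21.87 kΩ.
V_wiper = 15.3 × 21.87/(8.102 + 21.87) = 11.2 V.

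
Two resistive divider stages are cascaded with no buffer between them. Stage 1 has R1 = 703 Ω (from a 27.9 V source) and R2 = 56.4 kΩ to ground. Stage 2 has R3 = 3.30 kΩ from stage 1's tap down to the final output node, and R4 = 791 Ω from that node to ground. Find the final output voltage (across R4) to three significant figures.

Stage 2 presents R3+R4 = 4091 Ω as a load on stage 1's tap.
Stage 1's lower leg becomes R2‖(R3+R4) = 3814 Ω, so V_mid = 27.9 × 3814/4517 = 23.56 V.
Stage 2 is itself unloaded: V_out = V_mid × R4/(R3+R4) = 23.56 × 791/4091 = 4.55 V.

V_out ≈ 4.55 V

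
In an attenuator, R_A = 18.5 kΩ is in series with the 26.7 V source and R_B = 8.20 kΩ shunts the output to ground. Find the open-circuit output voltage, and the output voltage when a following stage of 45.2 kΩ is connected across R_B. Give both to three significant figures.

Open-circuit: V = 26.7 × 8.20/(18.5 + 8.20) = 8.20 V.
With the load, R_B becomes R_B‖R_L = 6.941 kΩ, so V = 26.7 × 6.941/25.44 = 7.28 V.

Unloaded: 8.20 V; loaded: 7.28 V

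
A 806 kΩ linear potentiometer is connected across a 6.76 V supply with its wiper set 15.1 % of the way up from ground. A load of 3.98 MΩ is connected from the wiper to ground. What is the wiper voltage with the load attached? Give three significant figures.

V ≈ 0.995 V

The wiper splits the pot into (1−α)R = 684.3 kΩ above and αR = 121.7 kΩ below.
Lower section ‖ load = 118.1 kΩ.
V_wiper = 6.76 × 118.1/(684.3 + 118.1) = 0.995 V.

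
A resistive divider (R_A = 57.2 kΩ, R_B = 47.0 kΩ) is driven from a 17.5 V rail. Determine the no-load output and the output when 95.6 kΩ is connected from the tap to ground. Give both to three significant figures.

Unloaded: 7.89 V; loaded: 6.22 V

Open-circuit: V = 17.5 × 47.0/(57.2 + 47.0) = 7.89 V.
With the load, R_B becomes R_B‖R_L = 31.51 kΩ, so V = 17.5 × 31.51/88.71 = 6.22 V.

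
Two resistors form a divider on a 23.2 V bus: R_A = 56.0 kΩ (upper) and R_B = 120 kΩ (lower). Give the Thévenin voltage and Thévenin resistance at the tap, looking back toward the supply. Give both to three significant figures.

V_th = 15.8 V, R_th = 38.2 kΩ

V_th is the open-circuit tap voltage: 23.2 × 120/(56.0 + 120) = 15.8 V.
With the supply zeroed, R_A and R_B appear in parallel from the tap: R_th = R_A‖R_B = (56.0 × 120)/176.0 = 38.2 kΩ.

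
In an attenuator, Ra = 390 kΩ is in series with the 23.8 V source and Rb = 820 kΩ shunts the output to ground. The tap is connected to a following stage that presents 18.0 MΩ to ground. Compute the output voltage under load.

The load sits in parallel with Rb: Rb‖R_L = (820 × 18000) / (820 + 18000) = 784.3 kΩ.
V_out = 23.8 × 784.3 / (390 + 784.3) = 23.8 × 784.3/1174 = 15.9 V.
(Unloaded it would have been 16.1 V.)

V_out ≈ 15.9 V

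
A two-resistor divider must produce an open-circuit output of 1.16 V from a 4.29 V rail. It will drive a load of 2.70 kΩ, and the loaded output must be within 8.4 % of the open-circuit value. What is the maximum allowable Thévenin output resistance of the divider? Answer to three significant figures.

Loading drop = R_th/(R_th + R_L) ≤ 0.0840, so R_th ≤ R_L · ε/(1−ε) = 2.70 kΩ × 0.0840/0.9160 = 248 Ω.
(Any R1, R2 with R2/(R1+R2) = 0.270 and R1‖R2 ≤ 248 Ω will meet the spec.)

R_th ≤ 248 Ω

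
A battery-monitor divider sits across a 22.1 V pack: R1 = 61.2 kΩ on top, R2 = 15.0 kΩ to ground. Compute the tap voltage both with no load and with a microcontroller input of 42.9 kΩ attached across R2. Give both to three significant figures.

Unloaded: 4.35 V; loaded: 3.40 V

Open-circuit: V = 22.1 × 15.0/(61.2 + 15.0) = 4.35 V.
With the load, R2 becomes R2‖R_L = 11.11 kΩ, so V = 22.1 × 11.11/72.31 = 3.40 V.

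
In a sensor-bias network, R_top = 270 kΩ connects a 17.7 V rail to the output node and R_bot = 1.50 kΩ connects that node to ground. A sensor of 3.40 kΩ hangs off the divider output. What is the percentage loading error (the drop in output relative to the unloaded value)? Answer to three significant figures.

30.5 %

Unloaded V = 17.7 × 1.50/271.5 = 0.09779 V.
Loaded: R_bot‖R_L = 1.041 kΩ, giving V = 17.7 × 1.041/271.0 = 0.06797 V.
Drop = (0.09779 − 0.06797) / 0.09779 = 30.5 %.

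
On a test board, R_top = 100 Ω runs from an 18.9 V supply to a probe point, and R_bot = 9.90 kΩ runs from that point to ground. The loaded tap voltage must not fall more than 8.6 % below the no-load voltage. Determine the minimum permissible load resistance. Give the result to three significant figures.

R_L(min) ≈ 1.05 kΩ

Output resistance R_th = R_top‖R_bot = (100 × 9900)/10000 = 99.00 Ω.
The fractional drop is R_th/(R_th + R_L); requiring this ≤ 0.0860 gives R_L ≥ R_th(1/0.0860 − 1) = 99.00 × 10.63 = 1.05 kΩ.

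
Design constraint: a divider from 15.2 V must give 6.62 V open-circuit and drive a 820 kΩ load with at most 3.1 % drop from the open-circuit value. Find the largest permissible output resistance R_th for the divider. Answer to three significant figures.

Loading drop = R_th/(R_th + R_L) ≤ 0.0310, so R_th ≤ R_L · ε/(1−ε) = 820 kΩ × 0.0310/0.9690 = 26.2 kΩ.
(Any R1, R2 with R2/(R1+R2) = 0.436 and R1‖R2 ≤ 26.2 kΩ will meet the spec.)

R_th ≤ 26.2 kΩ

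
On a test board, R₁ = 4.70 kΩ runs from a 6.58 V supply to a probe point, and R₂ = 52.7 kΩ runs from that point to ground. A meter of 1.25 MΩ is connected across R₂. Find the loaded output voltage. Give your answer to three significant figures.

The load sits in parallel with R₂: R₂‖R_L = (52.7 × 1250) / (52.7 + 1250) = 50.57 kΩ.
V_out = 6.58 × 50.57 / (4.70 + 50.57) = 6.58 × 50.57/55.27 = 6.02 V.

V_out ≈ 6.02 V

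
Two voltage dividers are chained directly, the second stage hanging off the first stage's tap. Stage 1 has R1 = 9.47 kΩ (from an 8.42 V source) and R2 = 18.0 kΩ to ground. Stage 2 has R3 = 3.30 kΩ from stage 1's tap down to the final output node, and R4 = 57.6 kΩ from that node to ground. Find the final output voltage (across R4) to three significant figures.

V_out ≈ 4.74 V

Stage 2 presents R3+R4 = 60.90 kΩ as a load on stage 1's tap.
Stage 1's lower leg becomes R2‖(R3+R4) = 13.89 kΩ, so V_mid = 8.42 × 13.89/23.36 = 5.007 V.
Stage 2 is itself unloaded: V_out = V_mid × R4/(R3+R4) = 5.007 × 57.6/60.90 = 4.74 V.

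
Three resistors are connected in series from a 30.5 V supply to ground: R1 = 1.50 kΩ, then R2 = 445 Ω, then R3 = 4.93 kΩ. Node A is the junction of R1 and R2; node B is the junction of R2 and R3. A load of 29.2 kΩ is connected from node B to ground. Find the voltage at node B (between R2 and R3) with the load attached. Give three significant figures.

V ≈ 20.9 V

At node B, R3 is in parallel with the load: R3‖R_L = 4218 Ω.
Below node A the resistance is R2 + (R3‖R_L) = 4663 Ω, so V_A = 30.5 × 4663/6163 = 23.08 V.
Then V_B = V_A × (R3‖R_L)/(R2 + R3‖R_L) = 23.08 × 4218/4663 = 20.9 V.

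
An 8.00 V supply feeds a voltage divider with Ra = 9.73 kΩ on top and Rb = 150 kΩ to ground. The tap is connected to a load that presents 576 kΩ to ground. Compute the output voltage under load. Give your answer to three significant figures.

The load sits in parallel with Rb: Rb‖R_L = (150 × 576) / (150 + 576) = 119.0 kΩ.
V_out = 8.00 × 119.0 / (9.73 + 119.0) = 8.00 × 119.0/128.7 = 7.40 V.

V_out ≈ 7.40 V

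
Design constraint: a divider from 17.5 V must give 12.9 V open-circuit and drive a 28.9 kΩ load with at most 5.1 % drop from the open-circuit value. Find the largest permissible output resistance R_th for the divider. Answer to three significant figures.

R_th ≤ 1.55 kΩ

Loading drop = R_th/(R_th + R_L) ≤ 0.0510, so R_th ≤ R_L · ε/(1−ε) = 28.9 kΩ × 0.0510/0.9490 = 1.55 kΩ.
(Any R1, R2 with R2/(R1+R2) = 0.737 and R1‖R2 ≤ 1.55 kΩ will meet the spec.)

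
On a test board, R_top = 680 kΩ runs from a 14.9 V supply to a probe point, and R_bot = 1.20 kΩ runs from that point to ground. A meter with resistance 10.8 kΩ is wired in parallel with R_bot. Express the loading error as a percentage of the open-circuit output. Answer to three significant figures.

9.98 %

The divider's output (Thévenin) resistance is R_top‖R_bot = 1.198 kΩ.
Fractional drop under load = R_th/(R_th + R_L) = 1.198 / (1.198 + 10.8) = 0.09984.
So the output falls by 9.98 %.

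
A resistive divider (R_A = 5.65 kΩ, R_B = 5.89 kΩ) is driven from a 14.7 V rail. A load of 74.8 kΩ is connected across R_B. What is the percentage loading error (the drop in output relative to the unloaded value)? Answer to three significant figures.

The divider's output (Thévenin) resistance is R_A‖R_B = 2.884 kΩ.
Fractional drop under load = R_th/(R_th + R_L) = 2.884 / (2.884 + 74.8) = 0.03712.
So the output falls by 3.71 %.

3.71 %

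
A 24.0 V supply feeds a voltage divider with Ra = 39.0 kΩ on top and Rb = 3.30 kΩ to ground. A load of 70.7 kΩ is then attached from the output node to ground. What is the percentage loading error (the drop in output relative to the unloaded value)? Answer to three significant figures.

4.13 %

The divider's output (Thévenin) resistance is Ra‖Rb = 3.043 kΩ.
Fractional drop under load = R_th/(R_th + R_L) = 3.043 / (3.043 + 70.7) = 0.04126.
So the output falls by 4.13 %.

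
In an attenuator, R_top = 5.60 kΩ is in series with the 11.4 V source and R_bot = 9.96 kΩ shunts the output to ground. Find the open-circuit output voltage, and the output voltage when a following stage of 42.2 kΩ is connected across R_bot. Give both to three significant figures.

Open-circuit: V = 11.4 × 9.96/(5.60 + 9.96) = 7.30 V.
With the load, R_bot becomes R_bot‖R_L = 8.058 kΩ, so V = 11.4 × 8.058/13.66 = 6.73 V.

Unloaded: 7.30 V; loaded: 6.73 V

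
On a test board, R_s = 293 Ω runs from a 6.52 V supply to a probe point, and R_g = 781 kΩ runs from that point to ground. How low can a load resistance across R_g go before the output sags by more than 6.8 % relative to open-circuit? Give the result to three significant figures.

Output resistance R_th = R_s‖R_g = (293 × 781000)/781300 = 292.9 Ω.
The fractional drop is R_th/(R_th + R_L); requiring this ≤ 0.0680 gives R_L ≥ R_th(1/0.0680 − 1) = 292.9 × 13.71 = 4.01 kΩ.

R_L(min) ≈ 4.01 kΩ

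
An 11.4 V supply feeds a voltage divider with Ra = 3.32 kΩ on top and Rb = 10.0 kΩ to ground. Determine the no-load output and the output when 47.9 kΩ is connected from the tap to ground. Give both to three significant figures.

Unloaded: 8.56 V; loaded: 8.14 V

Open-circuit: V = 11.4 × 10.0/(3.32 + 10.0) = 8.56 V.
With the load, Rb becomes Rb‖R_L = 8.273 kΩ, so V = 11.4 × 8.273/11.59 = 8.14 V.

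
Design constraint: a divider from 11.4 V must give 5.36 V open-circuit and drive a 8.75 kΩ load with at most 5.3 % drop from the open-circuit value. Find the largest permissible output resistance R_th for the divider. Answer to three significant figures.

Loading drop = R_th/(R_th + R_L) ≤ 0.0530, so R_th ≤ R_L · ε/(1−ε) = 8.75 kΩ × 0.0530/0.9470 = 490 Ω.
(Any R1, R2 with R2/(R1+R2) = 0.470 and R1‖R2 ≤ 490 Ω will meet the spec.)

R_th ≤ 490 Ω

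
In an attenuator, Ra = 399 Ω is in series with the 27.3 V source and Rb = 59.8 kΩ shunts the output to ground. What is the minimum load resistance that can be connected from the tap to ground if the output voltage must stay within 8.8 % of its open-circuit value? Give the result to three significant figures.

R_L(min) ≈ 4.11 kΩ

Output resistance R_th = Ra‖Rb = (399 × 59800)/60200 = 396.4 Ω.
The fractional drop is R_th/(R_th + R_L); requiring this ≤ 0.0880 gives R_L ≥ R_th(1/0.0880 − 1) = 396.4 × 10.36 = 4.11 kΩ.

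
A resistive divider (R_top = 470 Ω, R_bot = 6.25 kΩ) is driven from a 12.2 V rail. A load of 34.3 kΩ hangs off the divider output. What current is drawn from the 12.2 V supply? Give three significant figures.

I ≈ 2.12 mA

R_bot‖R_L = 5287 Ω, so the source sees R_top + R_bot‖R_L = 5757 Ω.
I = 12.2 V / 5757 Ω = 2.12 mA.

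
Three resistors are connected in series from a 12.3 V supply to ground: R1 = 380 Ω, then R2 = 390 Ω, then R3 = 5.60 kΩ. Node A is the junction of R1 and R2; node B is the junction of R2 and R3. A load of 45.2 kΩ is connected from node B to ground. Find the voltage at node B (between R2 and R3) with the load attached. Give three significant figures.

V ≈ 10.7 V

At node B, R3 is in parallel with the load: R3‖R_L = 4983 Ω.
Below node A the resistance is R2 + (R3‖R_L) = 5373 Ω, so V_A = 12.3 × 5373/5753 = 11.49 V.
Then V_B = V_A × (R3‖R_L)/(R2 + R3‖R_L) = 11.49 × 4983/5373 = 10.7 V.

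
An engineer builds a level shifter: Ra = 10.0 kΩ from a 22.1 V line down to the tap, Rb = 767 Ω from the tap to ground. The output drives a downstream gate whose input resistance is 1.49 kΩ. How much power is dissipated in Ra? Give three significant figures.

P ≈ 44.2 mW

Total resistance from the source is Ra + (Rb‖R_L) = 10510 Ω, so I = 22.1/10510 Ω = 2.103 mA.
P = I²·Ra = (2.103 mA)² × 10.0 kΩ = 44.2 mW.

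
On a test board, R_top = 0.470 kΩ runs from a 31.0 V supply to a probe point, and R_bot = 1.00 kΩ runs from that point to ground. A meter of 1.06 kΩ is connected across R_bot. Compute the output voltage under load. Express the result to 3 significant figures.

The load sits in parallel with R_bot: R_bot‖R_L = (1000 × 1060) / (1000 + 1060) = 514.6 Ω.
V_out = 31.0 × 514.6 / (470 + 514.6) = 31.0 × 514.6/984.6 = 16.2 V.

V_out ≈ 16.2 V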